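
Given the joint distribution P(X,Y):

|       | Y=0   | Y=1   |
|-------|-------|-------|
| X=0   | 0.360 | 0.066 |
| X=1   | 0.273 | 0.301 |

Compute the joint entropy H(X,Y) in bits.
1.8221 bits

H(X,Y) = -Σ_{x,y} P(x,y) log₂ P(x,y). Per-cell terms -P(x,y)·log₂P(x,y):
  X=0: 0.5306, 0.2588
  X=1: 0.5113, 0.5214
Sum of the 4 terms: H(X,Y) = 1.8221 bits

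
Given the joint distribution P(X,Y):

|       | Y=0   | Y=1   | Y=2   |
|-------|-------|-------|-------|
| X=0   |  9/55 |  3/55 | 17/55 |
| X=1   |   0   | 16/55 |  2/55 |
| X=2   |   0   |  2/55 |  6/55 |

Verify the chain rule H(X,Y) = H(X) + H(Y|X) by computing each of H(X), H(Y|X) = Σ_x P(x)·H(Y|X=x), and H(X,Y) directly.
H(X) = 1.4188 bits, H(Y|X) = 0.9756 bits, H(X,Y) = 2.3944 bits

Marginal of X (row sums):
  P(X=0) = 9/55 + 3/55 + 17/55 = 29/55
  P(X=1) = 0 + 16/55 + 2/55 = 18/55
  P(X=2) = 0 + 2/55 + 6/55 = 8/55
H(X) = -[(29/55)·log₂(29/55) + (18/55)·log₂(18/55) + (8/55)·log₂(8/55)]
  = 0.48687 + 0.52738 + 0.40456 = 1.4188 bits

H(Y|X) = Σ_x P(x)·H(Y|X=x):
  X=0: P(X=0) = 29/55, P(Y|X=0) = (9/29, 3/29, 17/29) → H(Y|X=0) = 1.31415
  X=1: P(X=1) = 18/55, P(Y|X=1) = (0, 8/9, 1/9) → H(Y|X=1) = 0.50326
  X=2: P(X=2) = 8/55, P(Y|X=2) = (0, 1/4, 3/4) → H(Y|X=2) = 0.81128
H(Y|X) = (29/55)·1.31415 + (18/55)·0.50326 + (8/55)·0.81128 = 0.9756 bits

H(X,Y) = -Σ_{x,y} P(x,y) log₂ P(x,y). Per-cell terms -P(x,y)·log₂P(x,y):
  X=0: 0.42733, 0.22889, 0.52357
  X=1: 0.00000, 0.51821, 0.17387
  X=2: 0.00000, 0.17387, 0.34870
  (cells with P = 0 contribute 0)
Sum of the 9 terms: H(X,Y) = 2.3944 bits

Chain rule check:
  H(X) + H(Y|X) = 1.4188 + 0.9756 = 2.3944 bits
  H(X,Y) = 2.3944 bits
✓ Chain rule verified.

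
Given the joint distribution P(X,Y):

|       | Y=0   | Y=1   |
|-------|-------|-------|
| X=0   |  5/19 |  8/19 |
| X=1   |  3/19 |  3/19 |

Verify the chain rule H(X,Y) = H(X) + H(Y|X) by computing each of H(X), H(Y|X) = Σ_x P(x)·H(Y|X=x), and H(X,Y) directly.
H(X) = 0.8997 bits, H(Y|X) = 0.9735 bits, H(X,Y) = 1.8732 bits

Marginal of X (row sums):
  P(X=0) = 5/19 + 8/19 = 13/19
  P(X=1) = 3/19 + 3/19 = 6/19
H(X) = -[(13/19)·log₂(13/19) + (6/19)·log₂(6/19)]
  = 0.3746 + 0.5251 = 0.8997 bits

H(Y|X) = Σ_x P(x)·H(Y|X=x):
  X=0: P(X=0) = 13/19, P(Y|X=0) = (5/13, 8/13) → H(Y|X=0) = 0.9612
  X=1: P(X=1) = 6/19, P(Y|X=1) = (1/2, 1/2) → H(Y|X=1) = 1.0000
H(Y|X) = (13/19)·0.9612 + (6/19)·1.0000 = 0.9735 bits

H(X,Y) = -Σ_{x,y} P(x,y) log₂ P(x,y). Per-cell terms -P(x,y)·log₂P(x,y):
  X=0: 0.5068, 0.5254
  X=1: 0.4205, 0.4205
Sum of the 4 terms: H(X,Y) = 1.8732 bits

Chain rule check:
  H(X) + H(Y|X) = 0.8997 + 0.9735 = 1.8732 bits
  H(X,Y) = 1.8732 bits
✓ Chain rule verified.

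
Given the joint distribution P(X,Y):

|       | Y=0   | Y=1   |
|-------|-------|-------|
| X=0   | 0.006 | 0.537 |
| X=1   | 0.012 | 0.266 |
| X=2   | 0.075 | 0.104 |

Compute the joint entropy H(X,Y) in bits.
1.7306 bits

H(X,Y) = -Σ_{x,y} P(x,y) log₂ P(x,y). Per-cell terms -P(x,y)·log₂P(x,y):
  X=0: 0.04428, 0.48169
  X=1: 0.07657, 0.50819
  X=2: 0.28027, 0.33960
Sum of the 6 terms: H(X,Y) = 1.7306 bits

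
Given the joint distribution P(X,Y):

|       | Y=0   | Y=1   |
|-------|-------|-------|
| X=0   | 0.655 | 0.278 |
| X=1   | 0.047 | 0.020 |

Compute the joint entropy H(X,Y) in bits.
1.2335 bits

H(X,Y) = -Σ_{x,y} P(x,y) log₂ P(x,y). Per-cell terms -P(x,y)·log₂P(x,y):
  X=0: 0.39983, 0.51342
  X=1: 0.20733, 0.11288
Sum of the 4 terms: H(X,Y) = 1.2335 bits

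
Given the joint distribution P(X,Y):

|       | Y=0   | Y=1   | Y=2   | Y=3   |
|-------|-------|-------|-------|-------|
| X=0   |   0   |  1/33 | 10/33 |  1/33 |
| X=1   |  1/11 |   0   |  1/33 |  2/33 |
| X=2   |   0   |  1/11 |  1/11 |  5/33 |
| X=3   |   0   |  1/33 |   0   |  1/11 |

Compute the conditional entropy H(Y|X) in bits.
1.1738 bits

H(Y|X) = H(X,Y) - H(X)

H(X,Y) = -Σ_{x,y} P(x,y) log₂ P(x,y). Per-cell terms -P(x,y)·log₂P(x,y):
  X=0: 0.00000, 0.15286, 0.52196, 0.15286
  X=1: 0.31449, 0.00000, 0.15286, 0.24511
  X=2: 0.00000, 0.31449, 0.31449, 0.41249
  X=3: 0.00000, 0.15286, 0.00000, 0.31449
  (cells with P = 0 contribute 0)
Sum of the 16 terms: H(X,Y) = 3.0490 bits

Marginal of X (row sums):
  P(X=0) = 0 + 1/33 + 10/33 + 1/33 = 4/11
  P(X=1) = 1/11 + 0 + 1/33 + 2/33 = 2/11
  P(X=2) = 0 + 1/11 + 1/11 + 5/33 = 1/3
  P(X=3) = 0 + 1/33 + 0 + 1/11 = 4/33
H(X) = -[(4/11)·log₂(4/11) + (2/11)·log₂(2/11) + (1/3)·log₂(1/3) + (4/33)·log₂(4/33)]
  = 0.53070 + 0.44717 + 0.52832 + 0.36902 = 1.8752 bits

H(Y|X) = H(X,Y) - H(X) = 3.0490 - 1.8752 = 1.1738 bits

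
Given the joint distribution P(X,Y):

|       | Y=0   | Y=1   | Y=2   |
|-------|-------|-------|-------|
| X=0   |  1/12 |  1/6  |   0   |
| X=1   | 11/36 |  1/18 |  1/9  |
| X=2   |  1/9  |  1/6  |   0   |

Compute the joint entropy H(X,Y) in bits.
2.6191 bits

H(X,Y) = -Σ_{x,y} P(x,y) log₂ P(x,y). Per-cell terms -P(x,y)·log₂P(x,y):
  X=0: 0.2987, 0.4308, 0.0000
  X=1: 0.5227, 0.2317, 0.3522
  X=2: 0.3522, 0.4308, 0.0000
  (cells with P = 0 contribute 0)
Sum of the 9 terms: H(X,Y) = 2.6191 bits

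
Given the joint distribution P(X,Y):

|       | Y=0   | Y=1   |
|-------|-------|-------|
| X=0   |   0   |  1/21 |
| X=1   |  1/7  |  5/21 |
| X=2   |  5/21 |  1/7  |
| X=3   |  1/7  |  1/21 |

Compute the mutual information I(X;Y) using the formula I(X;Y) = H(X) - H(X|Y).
0.1166 bits

I(X;Y) = H(X) - H(X|Y)

Marginal of X (row sums):
  P(X=0) = 0 + 1/21 = 1/21
  P(X=1) = 1/7 + 5/21 = 8/21
  P(X=2) = 5/21 + 1/7 = 8/21
  P(X=3) = 1/7 + 1/21 = 4/21
H(X) = -[(1/21)·log₂(1/21) + (8/21)·log₂(8/21) + (8/21)·log₂(8/21) + (4/21)·log₂(4/21)]
  = 0.2091580 + 0.5304066 + 0.5304066 + 0.4556795 = 1.725651 bits

Marginal of Y (column sums):
  P(Y=0) = 0 + 1/7 + 5/21 + 1/7 = 11/21
  P(Y=1) = 1/21 + 5/21 + 1/7 + 1/21 = 10/21
H(X|Y) = Σ_y P(y)·H(X|Y=y):
  Y=0: P(Y=0) = 11/21, P(X|Y=0) = (0, 3/11, 5/11, 3/11) → H(X|Y=0) = 1.5394848
  Y=1: P(Y=1) = 10/21, P(X|Y=1) = (1/10, 1/2, 3/10, 1/10) → H(X|Y=1) = 1.6854753
H(X|Y) = (11/21)·1.5394848 + (10/21)·1.6854753 = 1.609004 bits

I(X;Y) = H(X) - H(X|Y) = 1.725651 - 1.609004 = 0.1166 bits

Cross-check via I(X;Y) = H(X) + H(Y) - H(X,Y): computing H(Y) from the column sums and H(X,Y) from the 8 cells in the same way gives H(Y) = 0.998364 bits and H(X,Y) = 2.607368 bits, so
I(X;Y) = 1.725651 + 0.998364 - 2.607368 = 0.1166 bits ✓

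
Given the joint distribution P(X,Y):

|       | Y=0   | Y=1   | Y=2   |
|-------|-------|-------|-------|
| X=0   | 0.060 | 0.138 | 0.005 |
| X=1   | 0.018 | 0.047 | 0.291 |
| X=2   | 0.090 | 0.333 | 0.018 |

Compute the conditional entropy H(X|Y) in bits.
1.0025 bits

H(X|Y) = H(X,Y) - H(Y)

H(X,Y) = -Σ_{x,y} P(x,y) log₂ P(x,y). Per-cell terms -P(x,y)·log₂P(x,y):
  X=0: 0.24353, 0.39430, 0.03822
  X=1: 0.10433, 0.20733, 0.51824
  X=2: 0.31265, 0.52827, 0.10433
Sum of the 9 terms: H(X,Y) = 2.4512 bits

Marginal of Y (column sums):
  P(Y=0) = 0.060 + 0.018 + 0.090 = 0.168
  P(Y=1) = 0.138 + 0.047 + 0.333 = 0.518
  P(Y=2) = 0.005 + 0.291 + 0.018 = 0.314
H(Y) = -[0.168·log₂(0.168) + 0.518·log₂(0.518) + 0.314·log₂(0.314)]
  = 0.43234 + 0.49157 + 0.52475 = 1.4487 bits

H(X|Y) = H(X,Y) - H(Y) = 2.4512 - 1.4487 = 1.0025 bits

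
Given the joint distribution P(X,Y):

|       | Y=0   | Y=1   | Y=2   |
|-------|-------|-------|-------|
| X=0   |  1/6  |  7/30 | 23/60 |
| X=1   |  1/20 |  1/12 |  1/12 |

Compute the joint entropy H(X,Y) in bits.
2.2646 bits

H(X,Y) = -Σ_{x,y} P(x,y) log₂ P(x,y). Per-cell terms -P(x,y)·log₂P(x,y):
  X=0: 0.43083, 0.48989, 0.53028
  X=1: 0.21610, 0.29875, 0.29875
Sum of the 6 terms: H(X,Y) = 2.2646 bits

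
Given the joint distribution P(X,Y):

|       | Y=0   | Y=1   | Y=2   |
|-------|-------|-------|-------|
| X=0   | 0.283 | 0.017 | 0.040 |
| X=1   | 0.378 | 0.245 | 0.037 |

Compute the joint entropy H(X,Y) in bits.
2.0047 bits

H(X,Y) = -Σ_{x,y} P(x,y) log₂ P(x,y). Per-cell terms -P(x,y)·log₂P(x,y):
  X=0: 0.5154, 0.0999, 0.1858
  X=1: 0.5305, 0.4971, 0.1760
Sum of the 6 terms: H(X,Y) = 2.0047 bits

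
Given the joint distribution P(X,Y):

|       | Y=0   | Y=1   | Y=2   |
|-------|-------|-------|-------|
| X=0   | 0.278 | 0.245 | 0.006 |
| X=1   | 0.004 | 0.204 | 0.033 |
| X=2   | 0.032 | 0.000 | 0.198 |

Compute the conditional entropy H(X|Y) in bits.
0.8028 bits

H(X|Y) = H(X,Y) - H(Y)

H(X,Y) = -Σ_{x,y} P(x,y) log₂ P(x,y). Per-cell terms -P(x,y)·log₂P(x,y):
  X=0: 0.51342, 0.49714, 0.04428
  X=1: 0.03186, 0.46785, 0.16241
  X=2: 0.15891, 0.00000, 0.46261
  (cells with P = 0 contribute 0)
Sum of the 9 terms: H(X,Y) = 2.3385 bits

Marginal of Y (column sums):
  P(Y=0) = 0.278 + 0.004 + 0.032 = 0.314
  P(Y=1) = 0.245 + 0.204 + 0.000 = 0.449
  P(Y=2) = 0.006 + 0.033 + 0.198 = 0.237
H(Y) = -[0.314·log₂(0.314) + 0.449·log₂(0.449) + 0.237·log₂(0.237)]
  = 0.52475 + 0.51869 + 0.49226 = 1.5357 bits

H(X|Y) = H(X,Y) - H(Y) = 2.3385 - 1.5357 = 0.8028 bits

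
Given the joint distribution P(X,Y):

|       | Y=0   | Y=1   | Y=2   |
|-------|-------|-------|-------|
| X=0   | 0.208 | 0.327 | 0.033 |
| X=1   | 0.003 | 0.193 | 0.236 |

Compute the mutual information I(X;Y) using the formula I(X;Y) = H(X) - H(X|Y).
0.3246 bits

I(X;Y) = H(X) - H(X|Y)

Marginal of X (row sums):
  P(X=0) = 0.208 + 0.327 + 0.033 = 0.568
  P(X=1) = 0.003 + 0.193 + 0.236 = 0.432
H(X) = -[0.568·log₂(0.568) + 0.432·log₂(0.432)]
  = 0.4635091 + 0.5231074 = 0.9866165 bits

Marginal of Y (column sums):
  P(Y=0) = 0.208 + 0.003 = 0.211
  P(Y=1) = 0.327 + 0.193 = 0.520
  P(Y=2) = 0.033 + 0.236 = 0.269
H(X|Y) = Σ_y P(y)·H(X|Y=y):
  Y=0: P(Y=0) = 0.211, P(X|Y=0) = (208/211, 3/211) → H(X|Y=0) = 0.1076094
  Y=1: P(Y=1) = 0.520, P(X|Y=1) = (327/520, 193/520) → H(X|Y=1) = 0.9515539
  Y=2: P(Y=2) = 0.269, P(X|Y=2) = (33/269, 236/269) → H(X|Y=2) = 0.5370060
H(X|Y) = 0.211·0.1076094 + 0.520·0.9515539 + 0.269·0.5370060 = 0.6619682 bits

I(X;Y) = H(X) - H(X|Y) = 0.9866165 - 0.6619682 = 0.3246 bits

Cross-check via I(X;Y) = H(X) + H(Y) - H(X,Y): computing H(Y) from the column sums and H(X,Y) from the 6 cells in the same way gives H(Y) = 1.4737777 bits and H(X,Y) = 2.1357460 bits, so
I(X;Y) = 0.9866165 + 1.4737777 - 2.1357460 = 0.3246 bits ✓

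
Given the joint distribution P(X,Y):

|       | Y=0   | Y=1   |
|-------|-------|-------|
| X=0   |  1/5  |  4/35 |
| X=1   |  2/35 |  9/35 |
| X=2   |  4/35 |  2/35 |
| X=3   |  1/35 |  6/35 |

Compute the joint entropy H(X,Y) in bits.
2.7381 bits

H(X,Y) = -Σ_{x,y} P(x,y) log₂ P(x,y). Per-cell terms -P(x,y)·log₂P(x,y):
  X=0: 0.46439, 0.35763
  X=1: 0.23596, 0.50383
  X=2: 0.35763, 0.23596
  X=3: 0.14655, 0.43617
Sum of the 8 terms: H(X,Y) = 2.7381 bits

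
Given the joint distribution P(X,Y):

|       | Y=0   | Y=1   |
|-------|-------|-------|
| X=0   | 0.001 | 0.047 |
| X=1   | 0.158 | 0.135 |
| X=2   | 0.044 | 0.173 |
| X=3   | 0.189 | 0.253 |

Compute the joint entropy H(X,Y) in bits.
2.6200 bits

H(X,Y) = -Σ_{x,y} P(x,y) log₂ P(x,y). Per-cell terms -P(x,y)·log₂P(x,y):
  X=0: 0.0100, 0.2073
  X=1: 0.4206, 0.3900
  X=2: 0.1983, 0.4379
  X=3: 0.4543, 0.5016
Sum of the 8 terms: H(X,Y) = 2.6200 bits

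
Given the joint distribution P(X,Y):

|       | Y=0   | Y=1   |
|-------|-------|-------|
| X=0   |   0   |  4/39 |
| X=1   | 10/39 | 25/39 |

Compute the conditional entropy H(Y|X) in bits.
0.7746 bits

H(Y|X) = H(X,Y) - H(X)

H(X,Y) = -Σ_{x,y} P(x,y) log₂ P(x,y). Per-cell terms -P(x,y)·log₂P(x,y):
  X=0: 0.0000, 0.3370
  X=1: 0.5035, 0.4112
  (cells with P = 0 contribute 0)
Sum of the 4 terms: H(X,Y) = 1.2517 bits

Marginal of X (row sums):
  P(X=0) = 0 + 4/39 = 4/39
  P(X=1) = 10/39 + 25/39 = 35/39
H(X) = -[(4/39)·log₂(4/39) + (35/39)·log₂(35/39)]
  = 0.3370 + 0.1401 = 0.4771 bits

H(Y|X) = H(X,Y) - H(X) = 1.2517 - 0.4771 = 0.7746 bits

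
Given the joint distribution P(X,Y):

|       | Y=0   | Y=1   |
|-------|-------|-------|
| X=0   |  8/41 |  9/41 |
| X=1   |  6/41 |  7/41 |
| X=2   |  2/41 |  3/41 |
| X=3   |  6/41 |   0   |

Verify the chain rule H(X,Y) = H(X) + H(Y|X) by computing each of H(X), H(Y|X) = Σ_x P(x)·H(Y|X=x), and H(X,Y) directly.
H(X) = 1.8280 bits, H(Y|X) = 0.8477 bits, H(X,Y) = 2.6757 bits

Marginal of X (row sums):
  P(X=0) = 8/41 + 9/41 = 17/41
  P(X=1) = 6/41 + 7/41 = 13/41
  P(X=2) = 2/41 + 3/41 = 5/41
  P(X=3) = 6/41 + 0 = 6/41
H(X) = -[(17/41)·log₂(17/41) + (13/41)·log₂(13/41) + (5/41)·log₂(5/41) + (6/41)·log₂(6/41)]
  = 0.52662 + 0.52543 + 0.37020 + 0.40574 = 1.8280 bits

H(Y|X) = Σ_x P(x)·H(Y|X=x):
  X=0: P(X=0) = 17/41, P(Y|X=0) = (8/17, 9/17) → H(Y|X=0) = 0.99750
  X=1: P(X=1) = 13/41, P(Y|X=1) = (6/13, 7/13) → H(Y|X=1) = 0.99573
  X=2: P(X=2) = 5/41, P(Y|X=2) = (2/5, 3/5) → H(Y|X=2) = 0.97095
  X=3: P(X=3) = 6/41, P(Y|X=3) = (1, 0) → H(Y|X=3) = 0.00000
H(Y|X) = (17/41)·0.99750 + (13/41)·0.99573 + (5/41)·0.97095 + (6/41)·0.00000 = 0.8477 bits

H(X,Y) = -Σ_{x,y} P(x,y) log₂ P(x,y). Per-cell terms -P(x,y)·log₂P(x,y):
  X=0: 0.46001, 0.48021
  X=1: 0.40574, 0.43540
  X=2: 0.21256, 0.27604
  X=3: 0.40574, 0.00000
  (cells with P = 0 contribute 0)
Sum of the 8 terms: H(X,Y) = 2.6757 bits

Chain rule check:
  H(X) + H(Y|X) = 1.8280 + 0.8477 = 2.6757 bits
  H(X,Y) = 2.6757 bits
✓ Chain rule verified.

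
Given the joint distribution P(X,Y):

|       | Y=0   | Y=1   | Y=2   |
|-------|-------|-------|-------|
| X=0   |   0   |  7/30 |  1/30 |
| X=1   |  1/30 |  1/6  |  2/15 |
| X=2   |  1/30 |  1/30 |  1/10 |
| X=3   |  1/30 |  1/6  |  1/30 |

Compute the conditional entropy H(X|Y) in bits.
1.7572 bits

H(X|Y) = H(X,Y) - H(Y)

H(X,Y) = -Σ_{x,y} P(x,y) log₂ P(x,y). Per-cell terms -P(x,y)·log₂P(x,y):
  X=0: 0.00000, 0.48989, 0.16356
  X=1: 0.16356, 0.43083, 0.38759
  X=2: 0.16356, 0.16356, 0.33219
  X=3: 0.16356, 0.43083, 0.16356
  (cells with P = 0 contribute 0)
Sum of the 12 terms: H(X,Y) = 3.0527 bits

Marginal of Y (column sums):
  P(Y=0) = 0 + 1/30 + 1/30 + 1/30 = 1/10
  P(Y=1) = 7/30 + 1/6 + 1/30 + 1/6 = 3/5
  P(Y=2) = 1/30 + 2/15 + 1/10 + 1/30 = 3/10
H(Y) = -[(1/10)·log₂(1/10) + (3/5)·log₂(3/5) + (3/10)·log₂(3/10)]
  = 0.33219 + 0.44218 + 0.52109 = 1.2955 bits

H(X|Y) = H(X,Y) - H(Y) = 3.0527 - 1.2955 = 1.7572 bits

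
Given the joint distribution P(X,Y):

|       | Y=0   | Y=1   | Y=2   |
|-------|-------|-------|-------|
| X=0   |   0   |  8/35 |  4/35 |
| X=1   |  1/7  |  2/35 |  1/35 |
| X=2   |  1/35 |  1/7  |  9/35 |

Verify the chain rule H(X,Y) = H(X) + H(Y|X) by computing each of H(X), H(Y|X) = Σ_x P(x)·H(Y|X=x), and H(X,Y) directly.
H(X) = 1.5401 bits, H(Y|X) = 1.1393 bits, H(X,Y) = 2.6793 bits

Marginal of X (row sums):
  P(X=0) = 0 + 8/35 + 4/35 = 12/35
  P(X=1) = 1/7 + 2/35 + 1/35 = 8/35
  P(X=2) = 1/35 + 1/7 + 9/35 = 3/7
H(X) = -[(12/35)·log₂(12/35) + (8/35)·log₂(8/35) + (3/7)·log₂(3/7)]
  = 0.529481 + 0.486693 + 0.523882 = 1.5401 bits

H(Y|X) = Σ_x P(x)·H(Y|X=x):
  X=0: P(X=0) = 12/35, P(Y|X=0) = (0, 2/3, 1/3) → H(Y|X=0) = 0.918296
  X=1: P(X=1) = 8/35, P(Y|X=1) = (5/8, 1/4, 1/8) → H(Y|X=1) = 1.298795
  X=2: P(X=2) = 3/7, P(Y|X=2) = (1/15, 1/3, 3/5) → H(Y|X=2) = 1.230960
H(Y|X) = (12/35)·0.918296 + (8/35)·1.298795 + (3/7)·1.230960 = 1.1393 bits

H(X,Y) = -Σ_{x,y} P(x,y) log₂ P(x,y). Per-cell terms -P(x,y)·log₂P(x,y):
  X=0: 0.000000, 0.486693, 0.357632
  X=1: 0.401051, 0.235959, 0.146551
  X=2: 0.146551, 0.401051, 0.503835
  (cells with P = 0 contribute 0)
Sum of the 9 terms: H(X,Y) = 2.6793 bits

Chain rule check:
  H(X) + H(Y|X) = 1.5401 + 1.1393 = 2.6794 bits
  H(X,Y) = 2.6793 bits
✓ Chain rule verified (Δ = 0.0001 is 4-dp rounding noise: each of the three values was rounded independently).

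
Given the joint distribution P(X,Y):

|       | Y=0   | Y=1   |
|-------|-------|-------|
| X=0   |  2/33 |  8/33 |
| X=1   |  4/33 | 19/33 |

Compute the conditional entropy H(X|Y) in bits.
0.8843 bits

H(X|Y) = H(X,Y) - H(Y)

H(X,Y) = -Σ_{x,y} P(x,y) log₂ P(x,y). Per-cell terms -P(x,y)·log₂P(x,y):
  X=0: 0.24511, 0.49561
  X=1: 0.36902, 0.45857
Sum of the 4 terms: H(X,Y) = 1.5683 bits

Marginal of Y (column sums):
  P(Y=0) = 2/33 + 4/33 = 2/11
  P(Y=1) = 8/33 + 19/33 = 9/11
H(Y) = -[(2/11)·log₂(2/11) + (9/11)·log₂(9/11)]
  = 0.44717 + 0.23687 = 0.6840 bits

H(X|Y) = H(X,Y) - H(Y) = 1.5683 - 0.6840 = 0.8843 bits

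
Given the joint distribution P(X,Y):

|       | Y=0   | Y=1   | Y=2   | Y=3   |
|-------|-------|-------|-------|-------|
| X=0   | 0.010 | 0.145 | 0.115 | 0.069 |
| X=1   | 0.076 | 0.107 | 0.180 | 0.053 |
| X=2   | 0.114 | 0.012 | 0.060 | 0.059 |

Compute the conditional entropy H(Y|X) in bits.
1.7584 bits

H(Y|X) = H(X,Y) - H(X)

H(X,Y) = -Σ_{x,y} P(x,y) log₂ P(x,y). Per-cell terms -P(x,y)·log₂P(x,y):
  X=0: 0.0664, 0.4040, 0.3588, 0.2662
  X=1: 0.2826, 0.3450, 0.4453, 0.2246
  X=2: 0.3571, 0.0766, 0.2435, 0.2409
Sum of the 12 terms: H(X,Y) = 3.3110 bits

Marginal of X (row sums):
  P(X=0) = 0.010 + 0.145 + 0.115 + 0.069 = 0.339
  P(X=1) = 0.076 + 0.107 + 0.180 + 0.053 = 0.416
  P(X=2) = 0.114 + 0.012 + 0.060 + 0.059 = 0.245
H(X) = -[0.339·log₂(0.339) + 0.416·log₂(0.416) + 0.245·log₂(0.245)]
  = 0.5291 + 0.5264 + 0.4971 = 1.5526 bits

H(Y|X) = H(X,Y) - H(X) = 3.3110 - 1.5526 = 1.7584 bits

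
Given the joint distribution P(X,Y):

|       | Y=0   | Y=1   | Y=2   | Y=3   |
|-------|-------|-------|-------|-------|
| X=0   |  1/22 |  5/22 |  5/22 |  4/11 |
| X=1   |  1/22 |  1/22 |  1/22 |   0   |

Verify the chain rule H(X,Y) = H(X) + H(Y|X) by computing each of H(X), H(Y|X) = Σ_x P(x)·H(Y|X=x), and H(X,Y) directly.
H(X) = 0.5746 bits, H(Y|X) = 1.7385 bits, H(X,Y) = 2.3131 bits

Marginal of X (row sums):
  P(X=0) = 1/22 + 5/22 + 5/22 + 4/11 = 19/22
  P(X=1) = 1/22 + 1/22 + 1/22 + 0 = 3/22
H(X) = -[(19/22)·log₂(19/22) + (3/22)·log₂(3/22)]
  = 0.18266 + 0.39197 = 0.5746 bits

H(Y|X) = Σ_x P(x)·H(Y|X=x):
  X=0: P(X=0) = 19/22, P(Y|X=0) = (1/19, 5/19, 5/19, 8/19) → H(Y|X=0) = 1.76270
  X=1: P(X=1) = 3/22, P(Y|X=1) = (1/3, 1/3, 1/3, 0) → H(Y|X=1) = 1.58496
H(Y|X) = (19/22)·1.76270 + (3/22)·1.58496 = 1.7385 bits

H(X,Y) = -Σ_{x,y} P(x,y) log₂ P(x,y). Per-cell terms -P(x,y)·log₂P(x,y):
  X=0: 0.20270, 0.48580, 0.48580, 0.53070
  X=1: 0.20270, 0.20270, 0.20270, 0.00000
  (cells with P = 0 contribute 0)
Sum of the 8 terms: H(X,Y) = 2.3131 bits

Chain rule check:
  H(X) + H(Y|X) = 0.5746 + 1.7385 = 2.3131 bits
  H(X,Y) = 2.3131 bits
✓ Chain rule verified.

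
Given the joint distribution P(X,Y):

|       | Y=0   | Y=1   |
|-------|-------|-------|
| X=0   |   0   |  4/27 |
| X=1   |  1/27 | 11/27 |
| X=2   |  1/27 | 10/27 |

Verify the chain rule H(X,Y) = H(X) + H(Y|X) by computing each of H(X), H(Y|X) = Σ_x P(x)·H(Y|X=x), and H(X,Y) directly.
H(X) = 1.4559 bits, H(Y|X) = 0.3630 bits, H(X,Y) = 1.8188 bits

Marginal of X (row sums):
  P(X=0) = 0 + 4/27 = 4/27
  P(X=1) = 1/27 + 11/27 = 4/9
  P(X=2) = 1/27 + 10/27 = 11/27
H(X) = -[(4/27)·log₂(4/27) + (4/9)·log₂(4/9) + (11/27)·log₂(11/27)]
  = 0.4081 + 0.5200 + 0.5278 = 1.4559 bits

H(Y|X) = Σ_x P(x)·H(Y|X=x):
  X=0: P(X=0) = 4/27, P(Y|X=0) = (0, 1) → H(Y|X=0) = 0.0000
  X=1: P(X=1) = 4/9, P(Y|X=1) = (1/12, 11/12) → H(Y|X=1) = 0.4138
  X=2: P(X=2) = 11/27, P(Y|X=2) = (1/11, 10/11) → H(Y|X=2) = 0.4395
H(Y|X) = (4/27)·0.0000 + (4/9)·0.4138 + (11/27)·0.4395 = 0.3630 bits

H(X,Y) = -Σ_{x,y} P(x,y) log₂ P(x,y). Per-cell terms -P(x,y)·log₂P(x,y):
  X=0: 0.0000, 0.4081
  X=1: 0.1761, 0.5278
  X=2: 0.1761, 0.5307
  (cells with P = 0 contribute 0)
Sum of the 6 terms: H(X,Y) = 1.8188 bits

Chain rule check:
  H(X) + H(Y|X) = 1.4559 + 0.3630 = 1.8189 bits
  H(X,Y) = 1.8188 bits
✓ Chain rule verified (Δ = 0.0001 is 4-dp rounding noise: each of the three values was rounded independently).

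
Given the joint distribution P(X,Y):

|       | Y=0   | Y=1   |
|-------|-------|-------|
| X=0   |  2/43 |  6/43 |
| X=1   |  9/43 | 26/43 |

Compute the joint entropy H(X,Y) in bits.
1.5135 bits

H(X,Y) = -Σ_{x,y} P(x,y) log₂ P(x,y). Per-cell terms -P(x,y)·log₂P(x,y):
  X=0: 0.20587, 0.39646
  X=1: 0.47226, 0.43887
Sum of the 4 terms: H(X,Y) = 1.5135 bits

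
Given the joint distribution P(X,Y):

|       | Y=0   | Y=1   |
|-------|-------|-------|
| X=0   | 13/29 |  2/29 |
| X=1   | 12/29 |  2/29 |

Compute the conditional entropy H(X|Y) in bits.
0.9990 bits

H(X|Y) = H(X,Y) - H(Y)

H(X,Y) = -Σ_{x,y} P(x,y) log₂ P(x,y). Per-cell terms -P(x,y)·log₂P(x,y):
  X=0: 0.51890, 0.26607
  X=1: 0.52677, 0.26607
Sum of the 4 terms: H(X,Y) = 1.5778 bits

Marginal of Y (column sums):
  P(Y=0) = 13/29 + 12/29 = 25/29
  P(Y=1) = 2/29 + 2/29 = 4/29
H(Y) = -[(25/29)·log₂(25/29) + (4/29)·log₂(4/29)]
  = 0.18459 + 0.39420 = 0.5788 bits

H(X|Y) = H(X,Y) - H(Y) = 1.5778 - 0.5788 = 0.9990 bits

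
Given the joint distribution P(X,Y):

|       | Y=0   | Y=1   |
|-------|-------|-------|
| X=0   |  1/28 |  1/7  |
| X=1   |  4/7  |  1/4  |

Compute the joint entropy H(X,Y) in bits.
1.5341 bits

H(X,Y) = -Σ_{x,y} P(x,y) log₂ P(x,y). Per-cell terms -P(x,y)·log₂P(x,y):
  X=0: 0.1717, 0.4011
  X=1: 0.4613, 0.5000
Sum of the 4 terms: H(X,Y) = 1.5341 bits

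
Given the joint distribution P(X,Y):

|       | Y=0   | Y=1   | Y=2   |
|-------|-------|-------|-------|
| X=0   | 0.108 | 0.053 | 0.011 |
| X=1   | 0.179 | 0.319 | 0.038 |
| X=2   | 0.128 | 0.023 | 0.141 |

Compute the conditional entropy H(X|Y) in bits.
1.1845 bits

H(X|Y) = H(X,Y) - H(Y)

H(X,Y) = -Σ_{x,y} P(x,y) log₂ P(x,y). Per-cell terms -P(x,y)·log₂P(x,y):
  X=0: 0.34678, 0.22461, 0.07157
  X=1: 0.44427, 0.52583, 0.17928
  X=2: 0.37962, 0.12517, 0.39850
Sum of the 9 terms: H(X,Y) = 2.6956 bits

Marginal of Y (column sums):
  P(Y=0) = 0.108 + 0.179 + 0.128 = 0.415
  P(Y=1) = 0.053 + 0.319 + 0.023 = 0.395
  P(Y=2) = 0.011 + 0.038 + 0.141 = 0.190
H(Y) = -[0.415·log₂(0.415) + 0.395·log₂(0.395) + 0.190·log₂(0.190)]
  = 0.52656 + 0.52933 + 0.45523 = 1.5111 bits

H(X|Y) = H(X,Y) - H(Y) = 2.6956 - 1.5111 = 1.1845 bits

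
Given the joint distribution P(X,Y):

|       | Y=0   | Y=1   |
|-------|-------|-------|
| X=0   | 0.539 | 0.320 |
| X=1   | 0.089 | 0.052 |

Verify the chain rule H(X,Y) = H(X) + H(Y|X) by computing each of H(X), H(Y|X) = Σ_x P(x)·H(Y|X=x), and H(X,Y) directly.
H(X) = 0.5869 bits, H(Y|X) = 0.9522 bits, H(X,Y) = 1.5390 bits

Marginal of X (row sums):
  P(X=0) = 0.539 + 0.320 = 0.859
  P(X=1) = 0.089 + 0.052 = 0.141
H(X) = -[0.859·log₂(0.859) + 0.141·log₂(0.141)]
  = 0.1884 + 0.3985 = 0.5869 bits

H(Y|X) = Σ_x P(x)·H(Y|X=x):
  X=0: P(X=0) = 0.859, P(Y|X=0) = (539/859, 320/859) → H(Y|X=0) = 0.9526
  X=1: P(X=1) = 0.141, P(Y|X=1) = (89/141, 52/141) → H(Y|X=1) = 0.9497
H(Y|X) = 0.859·0.9526 + 0.141·0.9497 = 0.9522 bits

H(X,Y) = -Σ_{x,y} P(x,y) log₂ P(x,y). Per-cell terms -P(x,y)·log₂P(x,y):
  X=0: 0.4806, 0.5260
  X=1: 0.3106, 0.2218
Sum of the 4 terms: H(X,Y) = 1.5390 bits

Chain rule check:
  H(X) + H(Y|X) = 0.5869 + 0.9522 = 1.5391 bits
  H(X,Y) = 1.5390 bits
✓ Chain rule verified (Δ = 0.0001 is 4-dp rounding noise: each of the three values was rounded independently).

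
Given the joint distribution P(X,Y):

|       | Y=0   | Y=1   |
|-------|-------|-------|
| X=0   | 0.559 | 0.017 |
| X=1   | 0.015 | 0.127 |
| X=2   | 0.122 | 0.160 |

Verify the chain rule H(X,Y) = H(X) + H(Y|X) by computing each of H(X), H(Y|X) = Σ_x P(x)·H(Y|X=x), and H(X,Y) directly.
H(X) = 1.3733 bits, H(Y|X) = 0.4580 bits, H(X,Y) = 1.8312 bits

Marginal of X (row sums):
  P(X=0) = 0.559 + 0.017 = 0.576
  P(X=1) = 0.015 + 0.127 = 0.142
  P(X=2) = 0.122 + 0.160 = 0.282
H(X) = -[0.576·log₂(0.576) + 0.142·log₂(0.142) + 0.282·log₂(0.282)]
  = 0.458415 + 0.399877 + 0.514998 = 1.3733 bits

H(Y|X) = Σ_x P(x)·H(Y|X=x):
  X=0: P(X=0) = 0.576, P(Y|X=0) = (559/576, 17/576) → H(Y|X=0) = 0.191948
  X=1: P(X=1) = 0.142, P(Y|X=1) = (15/142, 127/142) → H(Y|X=1) = 0.486604
  X=2: P(X=2) = 0.282, P(Y|X=2) = (61/141, 80/141) → H(Y|X=2) = 0.986862
H(Y|X) = 0.576·0.191948 + 0.142·0.486604 + 0.282·0.986862 = 0.4580 bits

H(X,Y) = -Σ_{x,y} P(x,y) log₂ P(x,y). Per-cell terms -P(x,y)·log₂P(x,y):
  X=0: 0.469046, 0.099931
  X=1: 0.090883, 0.378092
  X=2: 0.370276, 0.423017
Sum of the 6 terms: H(X,Y) = 1.8312 bits

Chain rule check:
  H(X) + H(Y|X) = 1.3733 + 0.4580 = 1.8313 bits
  H(X,Y) = 1.8312 bits
✓ Chain rule verified (Δ = 0.0001 is 4-dp rounding noise: each of the three values was rounded independently).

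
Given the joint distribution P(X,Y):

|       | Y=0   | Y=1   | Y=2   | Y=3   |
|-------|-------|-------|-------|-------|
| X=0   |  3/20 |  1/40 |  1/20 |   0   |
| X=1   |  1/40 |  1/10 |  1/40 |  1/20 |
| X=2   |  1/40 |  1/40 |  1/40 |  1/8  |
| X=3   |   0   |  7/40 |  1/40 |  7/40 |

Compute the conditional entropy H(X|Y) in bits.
1.4649 bits

H(X|Y) = H(X,Y) - H(Y)

H(X,Y) = -Σ_{x,y} P(x,y) log₂ P(x,y). Per-cell terms -P(x,y)·log₂P(x,y):
  X=0: 0.41054, 0.13305, 0.21610, 0.00000
  X=1: 0.13305, 0.33219, 0.13305, 0.21610
  X=2: 0.13305, 0.13305, 0.13305, 0.37500
  X=3: 0.00000, 0.44005, 0.13305, 0.44005
  (cells with P = 0 contribute 0)
Sum of the 16 terms: H(X,Y) = 3.3614 bits

Marginal of Y (column sums):
  P(Y=0) = 3/20 + 1/40 + 1/40 + 0 = 1/5
  P(Y=1) = 1/40 + 1/10 + 1/40 + 7/40 = 13/40
  P(Y=2) = 1/20 + 1/40 + 1/40 + 1/40 = 1/8
  P(Y=3) = 0 + 1/20 + 1/8 + 7/40 = 7/20
H(Y) = -[(1/5)·log₂(1/5) + (13/40)·log₂(13/40) + (1/8)·log₂(1/8) + (7/20)·log₂(7/20)]
  = 0.46439 + 0.52698 + 0.37500 + 0.53010 = 1.8965 bits

H(X|Y) = H(X,Y) - H(Y) = 3.3614 - 1.8965 = 1.4649 bits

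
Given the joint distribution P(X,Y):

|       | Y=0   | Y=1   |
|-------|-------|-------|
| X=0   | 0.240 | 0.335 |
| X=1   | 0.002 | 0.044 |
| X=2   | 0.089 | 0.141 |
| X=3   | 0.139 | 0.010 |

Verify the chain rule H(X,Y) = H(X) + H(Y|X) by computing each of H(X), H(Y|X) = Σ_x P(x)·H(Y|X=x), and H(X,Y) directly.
H(X) = 1.5603 bits, H(Y|X) = 0.8498 bits, H(X,Y) = 2.4102 bits

Marginal of X (row sums):
  P(X=0) = 0.240 + 0.335 = 0.575
  P(X=1) = 0.002 + 0.044 = 0.046
  P(X=2) = 0.089 + 0.141 = 0.230
  P(X=3) = 0.139 + 0.010 = 0.149
H(X) = -[0.575·log₂(0.575) + 0.046·log₂(0.046) + 0.230·log₂(0.230) + 0.149·log₂(0.149)]
  = 0.459061 + 0.204342 + 0.487668 + 0.409246 = 1.5603 bits

H(Y|X) = Σ_x P(x)·H(Y|X=x):
  X=0: P(X=0) = 0.575, P(Y|X=0) = (48/115, 67/115) → H(Y|X=0) = 0.980219
  X=1: P(X=1) = 0.046, P(Y|X=1) = (1/23, 22/23) → H(Y|X=1) = 0.258019
  X=2: P(X=2) = 0.230, P(Y|X=2) = (89/230, 141/230) → H(Y|X=2) = 0.962807
  X=3: P(X=3) = 0.149, P(Y|X=3) = (139/149, 10/149) → H(Y|X=3) = 0.355061
H(Y|X) = 0.575·0.980219 + 0.046·0.258019 + 0.230·0.962807 + 0.149·0.355061 = 0.8498 bits

H(X,Y) = -Σ_{x,y} P(x,y) log₂ P(x,y). Per-cell terms -P(x,y)·log₂P(x,y):
  X=0: 0.494134, 0.528552
  X=1: 0.017932, 0.198280
  X=2: 0.310615, 0.398499
  X=3: 0.395711, 0.066439
Sum of the 8 terms: H(X,Y) = 2.4102 bits

Chain rule check:
  H(X) + H(Y|X) = 1.5603 + 0.8498 = 2.4101 bits
  H(X,Y) = 2.4102 bits
✓ Chain rule verified (Δ = 0.0001 is 4-dp rounding noise: each of the three values was rounded independently).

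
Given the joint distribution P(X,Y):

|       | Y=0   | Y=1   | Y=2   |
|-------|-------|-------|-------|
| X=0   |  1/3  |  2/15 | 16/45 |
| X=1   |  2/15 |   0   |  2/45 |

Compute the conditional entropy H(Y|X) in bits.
1.3584 bits

H(Y|X) = H(X,Y) - H(X)

H(X,Y) = -Σ_{x,y} P(x,y) log₂ P(x,y). Per-cell terms -P(x,y)·log₂P(x,y):
  X=0: 0.52832, 0.38759, 0.53044
  X=1: 0.38759, 0.00000, 0.19964
  (cells with P = 0 contribute 0)
Sum of the 6 terms: H(X,Y) = 2.0336 bits

Marginal of X (row sums):
  P(X=0) = 1/3 + 2/15 + 16/45 = 37/45
  P(X=1) = 2/15 + 0 + 2/45 = 8/45
H(X) = -[(37/45)·log₂(37/45) + (8/45)·log₂(8/45)]
  = 0.23220 + 0.44300 = 0.6752 bits

H(Y|X) = H(X,Y) - H(X) = 2.0336 - 0.6752 = 1.3584 bits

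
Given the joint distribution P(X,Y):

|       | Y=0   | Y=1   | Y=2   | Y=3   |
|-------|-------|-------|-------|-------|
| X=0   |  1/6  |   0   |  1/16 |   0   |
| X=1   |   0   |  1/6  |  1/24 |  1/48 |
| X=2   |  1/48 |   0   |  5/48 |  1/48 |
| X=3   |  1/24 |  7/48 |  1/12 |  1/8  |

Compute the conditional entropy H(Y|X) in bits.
1.3530 bits

H(Y|X) = H(X,Y) - H(X)

H(X,Y) = -Σ_{x,y} P(x,y) log₂ P(x,y). Per-cell terms -P(x,y)·log₂P(x,y):
  X=0: 0.4308, 0.0000, 0.2500, 0.0000
  X=1: 0.0000, 0.4308, 0.1910, 0.1164
  X=2: 0.1164, 0.0000, 0.3399, 0.1164
  X=3: 0.1910, 0.4051, 0.2987, 0.3750
  (cells with P = 0 contribute 0)
Sum of the 16 terms: H(X,Y) = 3.2615 bits

Marginal of X (row sums):
  P(X=0) = 1/6 + 0 + 1/16 + 0 = 11/48
  P(X=1) = 0 + 1/6 + 1/24 + 1/48 = 11/48
  P(X=2) = 1/48 + 0 + 5/48 + 1/48 = 7/48
  P(X=3) = 1/24 + 7/48 + 1/12 + 1/8 = 19/48
H(X) = -[(11/48)·log₂(11/48) + (11/48)·log₂(11/48) + (7/48)·log₂(7/48) + (19/48)·log₂(19/48)]
  = 0.4871 + 0.4871 + 0.4051 + 0.5292 = 1.9085 bits

H(Y|X) = H(X,Y) - H(X) = 3.2615 - 1.9085 = 1.3530 bits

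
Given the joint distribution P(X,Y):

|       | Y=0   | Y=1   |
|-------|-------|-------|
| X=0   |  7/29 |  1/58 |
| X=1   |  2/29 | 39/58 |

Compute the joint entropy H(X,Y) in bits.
1.2471 bits

H(X,Y) = -Σ_{x,y} P(x,y) log₂ P(x,y). Per-cell terms -P(x,y)·log₂P(x,y):
  X=0: 0.4950, 0.1010
  X=1: 0.2661, 0.3850
Sum of the 4 terms: H(X,Y) = 1.2471 bits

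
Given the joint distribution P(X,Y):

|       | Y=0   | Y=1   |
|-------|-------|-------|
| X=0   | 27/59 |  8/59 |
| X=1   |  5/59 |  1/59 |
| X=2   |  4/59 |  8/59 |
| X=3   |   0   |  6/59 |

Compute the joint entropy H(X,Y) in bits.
2.2979 bits

H(X,Y) = -Σ_{x,y} P(x,y) log₂ P(x,y). Per-cell terms -P(x,y)·log₂P(x,y):
  X=0: 0.51609, 0.39087
  X=1: 0.30176, 0.09971
  X=2: 0.26323, 0.39087
  X=3: 0.00000, 0.33536
  (cells with P = 0 contribute 0)
Sum of the 8 terms: H(X,Y) = 2.2979 bits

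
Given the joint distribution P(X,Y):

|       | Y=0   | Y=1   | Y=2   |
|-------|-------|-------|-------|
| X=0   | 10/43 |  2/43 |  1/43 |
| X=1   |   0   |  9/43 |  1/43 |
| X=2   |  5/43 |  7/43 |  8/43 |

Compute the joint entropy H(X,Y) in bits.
2.6586 bits

H(X,Y) = -Σ_{x,y} P(x,y) log₂ P(x,y). Per-cell terms -P(x,y)·log₂P(x,y):
  X=0: 0.48938, 0.20587, 0.12619
  X=1: 0.00000, 0.47226, 0.12619
  X=2: 0.36097, 0.42633, 0.45140
  (cells with P = 0 contribute 0)
Sum of the 9 terms: H(X,Y) = 2.6586 bits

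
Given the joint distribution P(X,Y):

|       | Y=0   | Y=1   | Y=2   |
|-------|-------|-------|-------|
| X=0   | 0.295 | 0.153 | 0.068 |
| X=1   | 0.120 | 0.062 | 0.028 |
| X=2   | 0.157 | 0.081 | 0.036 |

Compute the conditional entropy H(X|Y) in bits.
1.4771 bits

H(X|Y) = H(X,Y) - H(Y)

H(X,Y) = -Σ_{x,y} P(x,y) log₂ P(x,y). Per-cell terms -P(x,y)·log₂P(x,y):
  X=0: 0.51956, 0.41438, 0.26373
  X=1: 0.36707, 0.24872, 0.14444
  X=2: 0.41937, 0.29370, 0.17265
Sum of the 9 terms: H(X,Y) = 2.8436 bits

Marginal of Y (column sums):
  P(Y=0) = 0.295 + 0.120 + 0.157 = 0.572
  P(Y=1) = 0.153 + 0.062 + 0.081 = 0.296
  P(Y=2) = 0.068 + 0.028 + 0.036 = 0.132
H(Y) = -[0.572·log₂(0.572) + 0.296·log₂(0.296) + 0.132·log₂(0.132)]
  = 0.46098 + 0.51987 + 0.38562 = 1.3665 bits

H(X|Y) = H(X,Y) - H(Y) = 2.8436 - 1.3665 = 1.4771 bits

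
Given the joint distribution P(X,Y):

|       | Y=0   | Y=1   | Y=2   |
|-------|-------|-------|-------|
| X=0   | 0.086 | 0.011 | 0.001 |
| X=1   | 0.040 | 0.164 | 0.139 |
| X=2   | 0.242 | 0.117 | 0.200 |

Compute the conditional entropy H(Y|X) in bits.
1.3901 bits

H(Y|X) = H(X,Y) - H(X)

H(X,Y) = -Σ_{x,y} P(x,y) log₂ P(x,y). Per-cell terms -P(x,y)·log₂P(x,y):
  X=0: 0.3043987, 0.0715699, 0.0099658
  X=1: 0.1857542, 0.4277501, 0.3957112
  X=2: 0.4953549, 0.3621641, 0.4643856
Sum of the 9 terms: H(X,Y) = 2.7170545 bits

Marginal of X (row sums):
  P(X=0) = 0.086 + 0.011 + 0.001 = 0.098
  P(X=1) = 0.040 + 0.164 + 0.139 = 0.343
  P(X=2) = 0.242 + 0.117 + 0.200 = 0.559
H(X) = -[0.098·log₂(0.098) + 0.343·log₂(0.343) + 0.559·log₂(0.559)]
  = 0.3284053 + 0.5294958 + 0.4690456 = 1.3269467 bits

H(Y|X) = H(X,Y) - H(X) = 2.7170545 - 1.3269467 = 1.3901 bits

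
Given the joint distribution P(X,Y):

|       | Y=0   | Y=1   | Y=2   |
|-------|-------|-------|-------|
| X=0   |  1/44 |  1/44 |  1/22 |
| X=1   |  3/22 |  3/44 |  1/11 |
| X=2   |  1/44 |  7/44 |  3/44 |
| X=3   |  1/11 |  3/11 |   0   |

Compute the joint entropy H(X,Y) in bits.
3.0574 bits

H(X,Y) = -Σ_{x,y} P(x,y) log₂ P(x,y). Per-cell terms -P(x,y)·log₂P(x,y):
  X=0: 0.12408, 0.12408, 0.20270
  X=1: 0.39197, 0.26417, 0.31449
  X=2: 0.12408, 0.42192, 0.26417
  X=3: 0.31449, 0.51122, 0.00000
  (cells with P = 0 contribute 0)
Sum of the 12 terms: H(X,Y) = 3.0574 bits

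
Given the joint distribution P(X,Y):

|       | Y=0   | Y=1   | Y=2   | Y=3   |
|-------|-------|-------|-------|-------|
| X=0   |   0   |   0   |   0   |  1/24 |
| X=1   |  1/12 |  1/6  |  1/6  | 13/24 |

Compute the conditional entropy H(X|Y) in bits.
0.2166 bits

H(X|Y) = H(X,Y) - H(Y)

H(X,Y) = -Σ_{x,y} P(x,y) log₂ P(x,y). Per-cell terms -P(x,y)·log₂P(x,y):
  X=0: 0.00000, 0.00000, 0.00000, 0.19104
  X=1: 0.29875, 0.43083, 0.43083, 0.47912
  (cells with P = 0 contribute 0)
Sum of the 8 terms: H(X,Y) = 1.8306 bits

Marginal of Y (column sums):
  P(Y=0) = 0 + 1/12 = 1/12
  P(Y=1) = 0 + 1/6 = 1/6
  P(Y=2) = 0 + 1/6 = 1/6
  P(Y=3) = 1/24 + 13/24 = 7/12
H(Y) = -[(1/12)·log₂(1/12) + (1/6)·log₂(1/6) + (1/6)·log₂(1/6) + (7/12)·log₂(7/12)]
  = 0.29875 + 0.43083 + 0.43083 + 0.45360 = 1.6140 bits

H(X|Y) = H(X,Y) - H(Y) = 1.8306 - 1.6140 = 0.2166 bits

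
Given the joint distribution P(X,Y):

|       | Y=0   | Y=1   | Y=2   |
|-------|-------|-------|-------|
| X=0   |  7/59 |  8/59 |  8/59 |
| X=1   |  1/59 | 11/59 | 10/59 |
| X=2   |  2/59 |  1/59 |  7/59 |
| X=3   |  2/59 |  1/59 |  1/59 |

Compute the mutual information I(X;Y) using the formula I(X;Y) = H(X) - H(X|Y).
0.1494 bits

I(X;Y) = H(X) - H(X|Y)

Marginal of X (row sums):
  P(X=0) = 7/59 + 8/59 + 8/59 = 23/59
  P(X=1) = 1/59 + 11/59 + 10/59 = 22/59
  P(X=2) = 2/59 + 1/59 + 7/59 = 10/59
  P(X=3) = 2/59 + 1/59 + 1/59 = 4/59
H(X) = -[(23/59)·log₂(23/59) + (22/59)·log₂(22/59) + (10/59)·log₂(10/59) + (4/59)·log₂(4/59)]
  = 0.52981 + 0.53069 + 0.43402 + 0.26323 = 1.75775 bits

Marginal of Y (column sums):
  P(Y=0) = 7/59 + 1/59 + 2/59 + 2/59 = 12/59
  P(Y=1) = 8/59 + 11/59 + 1/59 + 1/59 = 21/59
  P(Y=2) = 8/59 + 10/59 + 7/59 + 1/59 = 26/59
H(X|Y) = Σ_y P(y)·H(X|Y=y):
  Y=0: P(Y=0) = 12/59, P(X|Y=0) = (7/12, 1/12, 1/6, 1/6) → H(X|Y=0) = 1.61401
  Y=1: P(Y=1) = 21/59, P(X|Y=1) = (8/21, 11/21, 1/21, 1/21) → H(X|Y=1) = 1.43738
  Y=2: P(Y=2) = 26/59, P(X|Y=2) = (4/13, 5/13, 7/26, 1/26) → H(X|Y=2) = 1.74387
H(X|Y) = (12/59)·1.61401 + (21/59)·1.43738 + (26/59)·1.74387 = 1.60837 bits

I(X;Y) = H(X) - H(X|Y) = 1.75775 - 1.60837 = 0.1494 bits

Cross-check via I(X;Y) = H(X) + H(Y) - H(X,Y): computing H(Y) from the column sums and H(X,Y) from the 12 cells in the same way gives H(Y) = 1.51875 bits and H(X,Y) = 3.12712 bits, so
I(X;Y) = 1.75775 + 1.51875 - 3.12712 = 0.1494 bits ✓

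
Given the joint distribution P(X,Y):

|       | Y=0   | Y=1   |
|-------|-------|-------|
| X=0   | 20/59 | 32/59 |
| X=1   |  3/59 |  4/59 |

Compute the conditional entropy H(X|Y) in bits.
0.5248 bits

H(X|Y) = H(X,Y) - H(Y)

H(X,Y) = -Σ_{x,y} P(x,y) log₂ P(x,y). Per-cell terms -P(x,y)·log₂P(x,y):
  X=0: 0.5291, 0.4787
  X=1: 0.2185, 0.2632
Sum of the 4 terms: H(X,Y) = 1.4895 bits

Marginal of Y (column sums):
  P(Y=0) = 20/59 + 3/59 = 23/59
  P(Y=1) = 32/59 + 4/59 = 36/59
H(Y) = -[(23/59)·log₂(23/59) + (36/59)·log₂(36/59)]
  = 0.5298 + 0.4349 = 0.9647 bits

H(X|Y) = H(X,Y) - H(Y) = 1.4895 - 0.9647 = 0.5248 bits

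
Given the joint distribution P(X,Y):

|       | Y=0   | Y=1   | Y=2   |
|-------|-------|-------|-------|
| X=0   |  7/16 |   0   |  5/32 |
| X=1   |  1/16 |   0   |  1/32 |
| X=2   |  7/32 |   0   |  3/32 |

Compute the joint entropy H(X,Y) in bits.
2.1463 bits

H(X,Y) = -Σ_{x,y} P(x,y) log₂ P(x,y). Per-cell terms -P(x,y)·log₂P(x,y):
  X=0: 0.52178, 0.00000, 0.41845
  X=1: 0.25000, 0.00000, 0.15625
  X=2: 0.47964, 0.00000, 0.32016
  (cells with P = 0 contribute 0)
Sum of the 9 terms: H(X,Y) = 2.1463 bits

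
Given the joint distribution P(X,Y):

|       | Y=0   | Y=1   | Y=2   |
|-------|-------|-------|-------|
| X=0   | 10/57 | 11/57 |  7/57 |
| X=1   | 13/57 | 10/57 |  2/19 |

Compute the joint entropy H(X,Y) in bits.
2.5389 bits

H(X,Y) = -Σ_{x,y} P(x,y) log₂ P(x,y). Per-cell terms -P(x,y)·log₂P(x,y):
  X=0: 0.44052, 0.45804, 0.37156
  X=1: 0.48635, 0.44052, 0.34189
Sum of the 6 terms: H(X,Y) = 2.5389 bits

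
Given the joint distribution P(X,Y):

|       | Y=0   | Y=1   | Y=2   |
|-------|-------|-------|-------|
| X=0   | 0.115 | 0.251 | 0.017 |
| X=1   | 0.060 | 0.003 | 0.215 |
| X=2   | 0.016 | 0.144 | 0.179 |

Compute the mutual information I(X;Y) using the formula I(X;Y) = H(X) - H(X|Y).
0.4381 bits

I(X;Y) = H(X) - H(X|Y)

Marginal of X (row sums):
  P(X=0) = 0.115 + 0.251 + 0.017 = 0.383
  P(X=1) = 0.060 + 0.003 + 0.215 = 0.278
  P(X=2) = 0.016 + 0.144 + 0.179 = 0.339
H(X) = -[0.383·log₂(0.383) + 0.278·log₂(0.278) + 0.339·log₂(0.339)]
  = 0.5303 + 0.5134 + 0.5291 = 1.5728 bits

Marginal of Y (column sums):
  P(Y=0) = 0.115 + 0.060 + 0.016 = 0.191
  P(Y=1) = 0.251 + 0.003 + 0.144 = 0.398
  P(Y=2) = 0.017 + 0.215 + 0.179 = 0.411
H(X|Y) = Σ_y P(y)·H(X|Y=y):
  Y=0: P(Y=0) = 0.191, P(X|Y=0) = (115/191, 60/191, 16/191) → H(X|Y=0) = 1.2652
  Y=1: P(Y=1) = 0.398, P(X|Y=1) = (251/398, 3/398, 72/199) → H(X|Y=1) = 1.0033
  Y=2: P(Y=2) = 0.411, P(X|Y=2) = (17/411, 215/411, 179/411) → H(X|Y=2) = 1.2014
H(X|Y) = 0.191·1.2652 + 0.398·1.0033 + 0.411·1.2014 = 1.1347 bits

I(X;Y) = H(X) - H(X|Y) = 1.5728 - 1.1347 = 0.4381 bits

Cross-check via I(X;Y) = H(X) + H(Y) - H(X,Y): computing H(Y) from the column sums and H(X,Y) from the 9 cells in the same way gives H(Y) = 1.5124 bits and H(X,Y) = 2.6471 bits, so
I(X;Y) = 1.5728 + 1.5124 - 2.6471 = 0.4381 bits ✓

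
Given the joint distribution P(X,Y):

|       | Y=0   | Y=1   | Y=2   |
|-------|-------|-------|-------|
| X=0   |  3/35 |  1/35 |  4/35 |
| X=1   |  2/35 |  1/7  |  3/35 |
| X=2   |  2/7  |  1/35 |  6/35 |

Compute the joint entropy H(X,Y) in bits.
2.8479 bits

H(X,Y) = -Σ_{x,y} P(x,y) log₂ P(x,y). Per-cell terms -P(x,y)·log₂P(x,y):
  X=0: 0.30380, 0.14655, 0.35763
  X=1: 0.23596, 0.40105, 0.30380
  X=2: 0.51639, 0.14655, 0.43617
Sum of the 9 terms: H(X,Y) = 2.8479 bits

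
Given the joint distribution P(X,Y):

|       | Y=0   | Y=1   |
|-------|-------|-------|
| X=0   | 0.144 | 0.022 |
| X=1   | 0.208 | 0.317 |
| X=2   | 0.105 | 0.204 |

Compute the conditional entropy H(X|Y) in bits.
1.3349 bits

H(X|Y) = H(X,Y) - H(Y)

H(X,Y) = -Σ_{x,y} P(x,y) log₂ P(x,y). Per-cell terms -P(x,y)·log₂P(x,y):
  X=0: 0.40260, 0.12114
  X=1: 0.47119, 0.52541
  X=2: 0.34141, 0.46785
Sum of the 6 terms: H(X,Y) = 2.3296 bits

Marginal of Y (column sums):
  P(Y=0) = 0.144 + 0.208 + 0.105 = 0.457
  P(Y=1) = 0.022 + 0.317 + 0.204 = 0.543
H(Y) = -[0.457·log₂(0.457) + 0.543·log₂(0.543)]
  = 0.51629 + 0.47837 = 0.9947 bits

H(X|Y) = H(X,Y) - H(Y) = 2.3296 - 0.9947 = 1.3349 bits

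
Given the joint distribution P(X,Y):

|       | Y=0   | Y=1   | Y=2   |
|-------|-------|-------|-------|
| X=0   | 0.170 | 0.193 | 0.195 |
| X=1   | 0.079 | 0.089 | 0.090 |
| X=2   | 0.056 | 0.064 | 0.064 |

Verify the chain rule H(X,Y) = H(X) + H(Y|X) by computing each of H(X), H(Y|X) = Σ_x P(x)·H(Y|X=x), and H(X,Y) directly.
H(X) = 1.4233 bits, H(Y|X) = 1.5823 bits, H(X,Y) = 3.0056 bits

Marginal of X (row sums):
  P(X=0) = 0.170 + 0.193 + 0.195 = 0.558
  P(X=1) = 0.079 + 0.089 + 0.090 = 0.258
  P(X=2) = 0.056 + 0.064 + 0.064 = 0.184
H(X) = -[0.558·log₂(0.558) + 0.258·log₂(0.258) + 0.184·log₂(0.184)]
  = 0.46965 + 0.50428 + 0.44937 = 1.4233 bits

H(Y|X) = Σ_x P(x)·H(Y|X=x):
  X=0: P(X=0) = 0.558, P(Y|X=0) = (85/279, 193/558, 65/186) → H(Y|X=0) = 1.58224
  X=1: P(X=1) = 0.258, P(Y|X=1) = (79/258, 89/258, 15/43) → H(Y|X=1) = 1.58252
  X=2: P(X=2) = 0.184, P(Y|X=2) = (7/23, 8/23, 8/23) → H(Y|X=2) = 1.58219
H(Y|X) = 0.558·1.58224 + 0.258·1.58252 + 0.184·1.58219 = 1.5823 bits

H(X,Y) = -Σ_{x,y} P(x,y) log₂ P(x,y). Per-cell terms -P(x,y)·log₂P(x,y):
  X=0: 0.43459, 0.45805, 0.45990
  X=1: 0.28930, 0.31061, 0.31265
  X=2: 0.23287, 0.25381, 0.25381
Sum of the 9 terms: H(X,Y) = 3.0056 bits

Chain rule check:
  H(X) + H(Y|X) = 1.4233 + 1.5823 = 3.0056 bits
  H(X,Y) = 3.0056 bits
✓ Chain rule verified.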